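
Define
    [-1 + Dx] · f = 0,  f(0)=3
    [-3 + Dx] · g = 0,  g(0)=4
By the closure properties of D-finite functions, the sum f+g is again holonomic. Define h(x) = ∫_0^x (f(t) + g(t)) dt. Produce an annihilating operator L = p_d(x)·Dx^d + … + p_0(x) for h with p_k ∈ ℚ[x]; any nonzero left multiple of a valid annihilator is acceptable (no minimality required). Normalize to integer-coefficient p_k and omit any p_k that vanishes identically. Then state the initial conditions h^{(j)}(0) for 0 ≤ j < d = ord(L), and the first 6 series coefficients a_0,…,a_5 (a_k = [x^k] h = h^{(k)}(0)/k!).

f: a_k = 3, 3, 3/2, 1/2, 1/8, 1/40, …
g: a_k = 4, 12, 18, 18, 27/2, 81/10, …
f+g: L₀ = lclm(L_f,L_g), ord ≤ 1+1.
h=∫₀ˣh₀: take L = L₀·Dx.
L = 3·Dx - 4·Dx^2 + Dx^3  (order 3).
h: a_k = 0, 7, 15/2, 13/2, 37/8, 109/40, …
ICs: h(0) = 0, h′(0) = 7, h′′(0) = 15.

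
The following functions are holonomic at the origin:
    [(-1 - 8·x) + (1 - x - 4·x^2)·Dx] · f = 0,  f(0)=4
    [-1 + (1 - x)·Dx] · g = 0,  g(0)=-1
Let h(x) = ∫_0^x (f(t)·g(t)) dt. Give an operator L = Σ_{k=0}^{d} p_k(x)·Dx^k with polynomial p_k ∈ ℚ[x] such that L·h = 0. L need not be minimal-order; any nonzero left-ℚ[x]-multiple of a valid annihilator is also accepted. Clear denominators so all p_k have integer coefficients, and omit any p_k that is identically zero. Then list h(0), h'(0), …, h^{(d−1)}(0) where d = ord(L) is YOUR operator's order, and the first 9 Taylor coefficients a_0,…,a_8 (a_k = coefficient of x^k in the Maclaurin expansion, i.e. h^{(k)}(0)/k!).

f: a_k = 4, 4, 20, 36, 116, 260, 724, 1764, 4660, …
g: a_k = -1, -1, -1, -1, -1, -1, -1, -1, -1, …
Sym-product of L_f,L_g gives L₀ (≤ ord 1).
h=∫₀ˣh₀: take L = L₀·Dx.
L = (-2 - 6·x + 12·x^2)·Dx + (1 - 2·x - 3·x^2 + 4·x^3)·Dx^2  (order 2).
h: a_k = 0, -4, -4, -28/3, -16, -36, -220/3, -1164/7, -366, …
ICs: h(0) = 0, h′(0) = -4.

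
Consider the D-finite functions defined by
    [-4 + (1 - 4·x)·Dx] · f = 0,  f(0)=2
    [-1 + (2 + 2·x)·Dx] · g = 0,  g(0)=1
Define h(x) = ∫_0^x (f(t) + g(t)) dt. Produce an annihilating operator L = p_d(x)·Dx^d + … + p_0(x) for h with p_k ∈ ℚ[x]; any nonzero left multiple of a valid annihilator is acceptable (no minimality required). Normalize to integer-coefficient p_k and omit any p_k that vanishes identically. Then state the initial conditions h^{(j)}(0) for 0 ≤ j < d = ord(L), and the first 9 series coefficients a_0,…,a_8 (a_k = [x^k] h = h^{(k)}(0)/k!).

f: a_k = 2, 8, 32, 128, 512, 2048, 8192, 32768, 131072, …
g: a_k = 1, 1/2, -1/8, 1/16, -5/128, 7/256, -21/1024, 33/2048, -429/32768, …
h₀=f+g: left-lcm gives L₀, ord ≤ 2.
Integrate: L := L₀·Dx.
L = (-68 - 48·x)·Dx + (129 + 248·x + 144·x^2)·Dx^2 + (-14 + 18·x + 128·x^2 + 96·x^3)·Dx^3  (order 3).
h: a_k = 0, 3, 17/4, 85/8, 2049/64, 65531/640, 174765/512, 8388587/7168, 67108897/16384, …
ICs: h(0) = 0, h′(0) = 3, h′′(0) = 17/2.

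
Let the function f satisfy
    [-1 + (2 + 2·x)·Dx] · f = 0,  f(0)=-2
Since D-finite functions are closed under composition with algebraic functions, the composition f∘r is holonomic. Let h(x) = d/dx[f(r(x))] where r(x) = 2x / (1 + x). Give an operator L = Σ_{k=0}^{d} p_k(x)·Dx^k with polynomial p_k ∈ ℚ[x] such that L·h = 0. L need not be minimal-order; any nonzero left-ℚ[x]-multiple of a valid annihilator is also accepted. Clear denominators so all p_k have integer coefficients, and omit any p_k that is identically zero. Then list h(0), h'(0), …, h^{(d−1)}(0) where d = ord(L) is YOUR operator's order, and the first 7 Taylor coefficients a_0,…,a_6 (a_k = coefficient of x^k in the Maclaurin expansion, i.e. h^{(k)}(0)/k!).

L = (-3 - 6·x) + (-1 - 4·x - 3·x^2)·Dx  (order 1).
h: a_k = -2, 6, -15, 37, -375/4, 981/4, -5271/8, …
ICs: h(0) = -2.

f: a_k = -2, -1, 1/4, -1/8, 5/64, -7/128, 21/512, …
Substitute x→r, Dx→(1/r')Dx; clear ⇒ L₀.
h=h₀': d/dx-closure on L₀ ⇒ L.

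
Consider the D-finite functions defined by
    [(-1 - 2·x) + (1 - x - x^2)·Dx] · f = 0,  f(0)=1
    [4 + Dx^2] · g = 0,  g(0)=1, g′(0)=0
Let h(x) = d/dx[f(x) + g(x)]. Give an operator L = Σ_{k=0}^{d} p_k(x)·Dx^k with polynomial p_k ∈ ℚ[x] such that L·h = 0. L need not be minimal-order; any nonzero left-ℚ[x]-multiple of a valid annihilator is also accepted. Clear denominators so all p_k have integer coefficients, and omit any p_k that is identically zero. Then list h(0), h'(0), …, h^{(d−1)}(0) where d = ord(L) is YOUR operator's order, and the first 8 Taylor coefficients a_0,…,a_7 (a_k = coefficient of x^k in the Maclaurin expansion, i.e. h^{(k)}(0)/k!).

L = (272 + 704·x + 880·x^2 + 400·x^3 + 320·x^4 + 144·x^5 + 48·x^6) + (-44 - 52·x + 108·x^2 + 80·x^3 + 40·x^4 + 72·x^5 + 56·x^6 + 16·x^7)·Dx + (68 + 176·x + 220·x^2 + 100·x^3 + 80·x^4 + 36·x^5 + 12·x^6)·Dx^2 + (-11 - 13·x + 27·x^2 + 20·x^3 + 10·x^4 + 18·x^5 + 14·x^6 + 4·x^7)·Dx^3  (order 3).
h: a_k = 1, 0, 9, 68/3, 40, 1162/15, 147, 85696/315, …
ICs: h(0) = 1, h′(0) = 0, h′′(0) = 18.

f: a_k = 1, 1, 2, 3, 5, 8, 13, 21, …
g: a_k = 1, 0, -2, 0, 2/3, 0, -4/45, 0, …
Weyl lclm of L_f,L_g ⇒ L₀ (ord ≤ 3).
Derive L from L₀ (diff closure).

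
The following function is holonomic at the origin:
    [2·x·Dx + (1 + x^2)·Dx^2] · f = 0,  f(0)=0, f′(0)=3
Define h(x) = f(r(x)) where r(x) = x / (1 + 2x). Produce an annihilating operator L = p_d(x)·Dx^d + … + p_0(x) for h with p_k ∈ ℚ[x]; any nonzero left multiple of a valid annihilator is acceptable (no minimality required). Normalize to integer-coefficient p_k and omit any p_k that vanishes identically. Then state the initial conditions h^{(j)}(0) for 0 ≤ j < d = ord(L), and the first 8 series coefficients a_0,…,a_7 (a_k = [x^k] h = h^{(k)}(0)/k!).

f: a_k = 0, 3, 0, -1, 0, 3/5, 0, -3/7, …
Substitute x→r, Dx→(1/r')Dx; clear ⇒ L₀.
L = (4 + 10·x)·Dx + (1 + 4·x + 5·x^2)·Dx^2  (order 2).
h: a_k = 0, 3, -6, 11, -18, 123/5, -22, -87/7, …
ICs: h(0) = 0, h′(0) = 3.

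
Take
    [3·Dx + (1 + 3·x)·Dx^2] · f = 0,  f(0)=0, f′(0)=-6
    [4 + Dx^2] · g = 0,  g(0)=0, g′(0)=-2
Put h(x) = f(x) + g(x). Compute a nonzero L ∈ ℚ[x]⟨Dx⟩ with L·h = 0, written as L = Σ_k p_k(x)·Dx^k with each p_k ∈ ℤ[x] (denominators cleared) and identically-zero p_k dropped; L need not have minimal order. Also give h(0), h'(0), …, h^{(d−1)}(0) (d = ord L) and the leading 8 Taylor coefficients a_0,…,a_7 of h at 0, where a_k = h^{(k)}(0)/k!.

f: a_k = 0, -6, 9, -18, 81/2, -486/5, 243, -4374/7, …
g: a_k = 0, -2, 0, 4/3, 0, -4/15, 0, 8/315, …
f+g: L₀ = lclm(L_f,L_g), ord ≤ 2+2.
L = (348 + 144·x + 216·x^2)·Dx + (44 + 180·x + 216·x^2 + 216·x^3)·Dx^2 + (87 + 36·x + 54·x^2)·Dx^3 + (11 + 45·x + 54·x^2 + 54·x^3)·Dx^4  (order 4).
h: a_k = 0, -8, 9, -50/3, 81/2, -1462/15, 243, -196822/315, …
ICs: h(0) = 0, h′(0) = -8, h′′(0) = 18, h′′′(0) = -100.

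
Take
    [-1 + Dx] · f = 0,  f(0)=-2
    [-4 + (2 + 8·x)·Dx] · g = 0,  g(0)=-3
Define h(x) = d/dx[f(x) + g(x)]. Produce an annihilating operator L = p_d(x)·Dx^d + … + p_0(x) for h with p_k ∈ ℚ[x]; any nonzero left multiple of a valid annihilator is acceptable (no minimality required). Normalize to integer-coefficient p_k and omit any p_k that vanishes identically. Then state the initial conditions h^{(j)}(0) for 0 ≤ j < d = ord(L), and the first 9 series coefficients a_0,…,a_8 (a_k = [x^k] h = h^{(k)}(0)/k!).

L = (-14 - 8·x) + (11 - 8·x - 16·x^2)·Dx + (3 + 16·x + 16·x^2)·Dx^2  (order 2).
h: a_k = -8, 10, -37, 359/3, -5041/12, 90719/60, -1995841/360, 51891839/2520, -1556755201/20160, …
ICs: h(0) = -8, h′(0) = 10.

f: a_k = -2, -2, -1, -1/3, -1/12, -1/60, -1/360, -1/2520, -1/20160, …
g: a_k = -3, -6, 6, -12, 30, -84, 252, -792, 2574, …
f+g: L₀ = lclm(L_f,L_g), ord ≤ 1+1.
Differentiate: ansatz ord ≤ ord L₀ ⇒ L.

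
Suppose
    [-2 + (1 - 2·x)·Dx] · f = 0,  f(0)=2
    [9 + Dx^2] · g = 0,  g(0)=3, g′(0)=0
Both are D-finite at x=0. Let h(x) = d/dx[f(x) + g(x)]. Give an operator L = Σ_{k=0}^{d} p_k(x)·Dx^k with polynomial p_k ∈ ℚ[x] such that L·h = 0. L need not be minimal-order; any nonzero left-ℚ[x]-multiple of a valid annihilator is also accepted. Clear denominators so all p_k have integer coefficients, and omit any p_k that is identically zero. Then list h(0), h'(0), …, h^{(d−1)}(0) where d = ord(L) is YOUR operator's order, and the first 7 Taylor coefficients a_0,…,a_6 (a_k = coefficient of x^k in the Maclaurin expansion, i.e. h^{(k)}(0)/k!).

f: a_k = 2, 4, 8, 16, 32, 64, 128, …
g: a_k = 3, 0, -27/2, 0, 81/8, 0, -243/80, …
f+g: L₀ = lclm(L_f,L_g), ord ≤ 1+2.
Differentiate: ansatz ord ≤ ord L₀ ⇒ L.
L = (684 - 432·x + 432·x^2) + (-99 + 306·x - 324·x^2 + 216·x^3)·Dx + (76 - 48·x + 48·x^2)·Dx^2 + (-11 + 34·x - 36·x^2 + 24·x^3)·Dx^3  (order 3).
h: a_k = 4, -11, 48, 337/2, 320, 29991/40, 1792, …
ICs: h(0) = 4, h′(0) = -11, h′′(0) = 96.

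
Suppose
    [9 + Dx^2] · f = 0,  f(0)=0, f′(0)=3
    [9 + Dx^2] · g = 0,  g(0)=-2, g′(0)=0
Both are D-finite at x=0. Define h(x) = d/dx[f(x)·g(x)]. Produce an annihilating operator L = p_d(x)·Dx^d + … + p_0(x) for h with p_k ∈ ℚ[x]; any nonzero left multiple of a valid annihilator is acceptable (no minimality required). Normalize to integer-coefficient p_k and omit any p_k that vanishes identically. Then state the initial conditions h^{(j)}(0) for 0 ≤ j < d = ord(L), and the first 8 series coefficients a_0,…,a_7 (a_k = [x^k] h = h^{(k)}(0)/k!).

L = 36 + Dx^2  (order 2).
h: a_k = -6, 0, 108, 0, -324, 0, 1944/5, 0, …
ICs: h(0) = -6, h′(0) = 0.

f: a_k = 0, 3, 0, -9/2, 0, 81/40, 0, -243/560, …
g: a_k = -2, 0, 9, 0, -27/4, 0, 81/40, 0, …
Product ⇒ symmetric product L₀, ord ≤ 4.
Differentiate: ansatz ord ≤ ord L₀ ⇒ L.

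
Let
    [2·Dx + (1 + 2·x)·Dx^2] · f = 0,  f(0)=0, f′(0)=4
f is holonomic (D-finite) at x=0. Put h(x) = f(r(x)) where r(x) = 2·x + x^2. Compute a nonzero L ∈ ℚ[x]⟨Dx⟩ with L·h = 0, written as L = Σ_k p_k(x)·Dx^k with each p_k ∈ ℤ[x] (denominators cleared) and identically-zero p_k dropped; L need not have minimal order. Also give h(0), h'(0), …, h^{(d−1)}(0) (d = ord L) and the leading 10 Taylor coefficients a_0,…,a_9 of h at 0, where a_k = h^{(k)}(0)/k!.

L = (3 + 4·x + 2·x^2)·Dx + (1 + 5·x + 6·x^2 + 2·x^3)·Dx^2  (order 2).
h: a_k = 0, 8, -12, 80/3, -68, 928/5, -528, 10816/7, -4616, 126080/9, …
ICs: h(0) = 0, h′(0) = 8.

f: a_k = 0, 4, -4, 16/3, -8, 64/5, -64/3, 256/7, -64, 1024/9, …
L₀ from L_f via x↦r, Dx↦r'^{-1}Dx.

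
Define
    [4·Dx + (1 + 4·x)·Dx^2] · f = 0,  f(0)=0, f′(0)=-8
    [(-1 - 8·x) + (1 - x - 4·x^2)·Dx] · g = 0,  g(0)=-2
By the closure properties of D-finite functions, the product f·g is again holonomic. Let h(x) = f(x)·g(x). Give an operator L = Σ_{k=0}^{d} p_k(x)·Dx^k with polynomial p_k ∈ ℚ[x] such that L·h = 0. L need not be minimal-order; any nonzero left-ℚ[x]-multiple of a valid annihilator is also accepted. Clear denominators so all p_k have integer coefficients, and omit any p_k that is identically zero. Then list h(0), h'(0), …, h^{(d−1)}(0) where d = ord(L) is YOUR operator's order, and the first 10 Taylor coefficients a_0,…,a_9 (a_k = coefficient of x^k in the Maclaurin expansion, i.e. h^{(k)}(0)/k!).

L = (12 + 64·x) + (-2 + 28·x + 80·x^2)·Dx + (-1 - 3·x + 8·x^2 + 16·x^3)·Dx^2  (order 2).
h: a_k = 0, 16, -16, 400/3, -560/3, 17488/15, -34672/15, 82000/7, -3181456/105, 41915792/315, …
ICs: h(0) = 0, h′(0) = 16.

f: a_k = 0, -8, 16, -128/3, 128, -2048/5, 4096/3, -32768/7, 16384, -524288/9, …
g: a_k = -2, -2, -10, -18, -58, -130, -362, -882, -2330, -5858, …
Product ⇒ symmetric product L₀, ord ≤ 2.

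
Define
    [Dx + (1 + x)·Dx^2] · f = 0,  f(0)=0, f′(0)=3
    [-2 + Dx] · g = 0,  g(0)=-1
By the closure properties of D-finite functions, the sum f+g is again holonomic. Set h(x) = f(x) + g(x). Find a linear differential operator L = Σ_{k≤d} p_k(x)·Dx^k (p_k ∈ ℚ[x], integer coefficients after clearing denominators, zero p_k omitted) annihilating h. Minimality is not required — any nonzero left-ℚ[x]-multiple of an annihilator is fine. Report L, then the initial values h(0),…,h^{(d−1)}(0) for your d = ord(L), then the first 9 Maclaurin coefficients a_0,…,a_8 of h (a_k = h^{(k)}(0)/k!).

L = (-8 - 4·x)·Dx + (-2 - 8·x - 4·x^2)·Dx^2 + (3 + 5·x + 2·x^2)·Dx^3  (order 3).
h: a_k = -1, 1, -7/2, -1/3, -17/12, 1/3, -53/90, 127/315, -961/2520, …
ICs: h(0) = -1, h′(0) = 1, h′′(0) = -7.

f: a_k = 0, 3, -3/2, 1, -3/4, 3/5, -1/2, 3/7, -3/8, …
g: a_k = -1, -2, -2, -4/3, -2/3, -4/15, -4/45, -8/315, -2/315, …
L₀ := lclm(L_f,L_g); ord L₀ ≤ 2+1.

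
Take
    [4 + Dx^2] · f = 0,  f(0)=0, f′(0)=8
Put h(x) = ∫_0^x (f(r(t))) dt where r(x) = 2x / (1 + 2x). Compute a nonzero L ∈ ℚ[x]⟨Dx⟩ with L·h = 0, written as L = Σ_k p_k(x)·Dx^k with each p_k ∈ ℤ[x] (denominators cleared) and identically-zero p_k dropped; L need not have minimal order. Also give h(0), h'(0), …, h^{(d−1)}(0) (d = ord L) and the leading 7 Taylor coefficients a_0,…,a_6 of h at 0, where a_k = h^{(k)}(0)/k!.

f: a_k = 0, 8, 0, -16/3, 0, 16/15, 0, …
Change of var in L_f (x↦r) gives L₀.
∫: right-multiply L₀ by Dx.
L = 16·Dx + (4 + 24·x + 48·x^2 + 32·x^3)·Dx^2 + (1 + 8·x + 24·x^2 + 32·x^3 + 16·x^4)·Dx^3  (order 3).
h: a_k = 0, 0, 8, -32/3, 16/3, 128/5, -5504/45, …
ICs: h(0) = 0, h′(0) = 0, h′′(0) = 16.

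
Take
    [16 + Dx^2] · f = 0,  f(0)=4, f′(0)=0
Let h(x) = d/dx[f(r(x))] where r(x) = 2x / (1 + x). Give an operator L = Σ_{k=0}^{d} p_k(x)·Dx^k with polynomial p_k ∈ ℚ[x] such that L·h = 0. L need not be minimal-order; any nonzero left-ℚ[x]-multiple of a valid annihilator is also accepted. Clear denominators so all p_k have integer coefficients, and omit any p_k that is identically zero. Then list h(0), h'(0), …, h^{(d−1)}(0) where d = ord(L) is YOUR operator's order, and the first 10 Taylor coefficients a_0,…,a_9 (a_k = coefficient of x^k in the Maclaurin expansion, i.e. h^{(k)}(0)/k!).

L = (70 + 12·x + 6·x^2) + (6 + 18·x + 18·x^2 + 6·x^3)·Dx + (1 + 4·x + 6·x^2 + 4·x^3 + x^4)·Dx^2  (order 2).
h: a_k = 0, -256, 768, 3584/3, -33280/3, 425728/15, -145152/5, -14922752/315, 9776128/35, -1944065792/2835, …
ICs: h(0) = 0, h′(0) = -256.

f: a_k = 4, 0, -32, 0, 128/3, 0, -1024/45, 0, 2048/315, 0, …
Change of var in L_f (x↦r) gives L₀.
Differentiate: ansatz ord ≤ ord L₀ ⇒ L.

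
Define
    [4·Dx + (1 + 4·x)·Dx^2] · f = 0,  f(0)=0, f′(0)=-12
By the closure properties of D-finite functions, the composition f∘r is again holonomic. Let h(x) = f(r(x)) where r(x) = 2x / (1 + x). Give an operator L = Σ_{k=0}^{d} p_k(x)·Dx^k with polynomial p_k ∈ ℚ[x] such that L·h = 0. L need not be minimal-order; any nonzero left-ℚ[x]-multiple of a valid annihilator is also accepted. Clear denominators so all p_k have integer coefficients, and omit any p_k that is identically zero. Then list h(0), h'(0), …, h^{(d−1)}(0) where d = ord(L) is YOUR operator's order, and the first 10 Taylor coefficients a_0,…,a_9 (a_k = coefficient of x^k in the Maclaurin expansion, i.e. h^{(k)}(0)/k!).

f: a_k = 0, -12, 24, -64, 192, -3072/5, 2048, -49152/7, 24576, -262144/3, …
L₀ from L_f via x↦r, Dx↦r'^{-1}Dx.
L = (10 + 18·x)·Dx + (1 + 10·x + 9·x^2)·Dx^2  (order 2).
h: a_k = 0, -24, 120, -728, 4920, -177144/5, 265720, -14348904/7, 16142520, -387420488/3, …
ICs: h(0) = 0, h′(0) = -24.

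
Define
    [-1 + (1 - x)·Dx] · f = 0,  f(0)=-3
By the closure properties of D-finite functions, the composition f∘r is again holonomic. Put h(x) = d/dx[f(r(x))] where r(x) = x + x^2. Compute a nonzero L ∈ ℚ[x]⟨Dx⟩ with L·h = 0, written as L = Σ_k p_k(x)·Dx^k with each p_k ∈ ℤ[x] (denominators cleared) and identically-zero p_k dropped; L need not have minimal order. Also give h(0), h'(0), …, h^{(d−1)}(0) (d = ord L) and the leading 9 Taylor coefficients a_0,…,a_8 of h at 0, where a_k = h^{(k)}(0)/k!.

f: a_k = -3, -3, -3, -3, -3, -3, -3, -3, -3, …
f∘r: x↦r, Dx↦Dx/r' in L_f ⇒ L₀.
h₀' ⇒ L via d/dx closure of L₀.
L = (4 + 6·x + 6·x^2) + (-1 - x + 3·x^2 + 2·x^3)·Dx  (order 1).
h: a_k = -3, -12, -27, -60, -120, -234, -441, -816, -1485, …
ICs: h(0) = -3.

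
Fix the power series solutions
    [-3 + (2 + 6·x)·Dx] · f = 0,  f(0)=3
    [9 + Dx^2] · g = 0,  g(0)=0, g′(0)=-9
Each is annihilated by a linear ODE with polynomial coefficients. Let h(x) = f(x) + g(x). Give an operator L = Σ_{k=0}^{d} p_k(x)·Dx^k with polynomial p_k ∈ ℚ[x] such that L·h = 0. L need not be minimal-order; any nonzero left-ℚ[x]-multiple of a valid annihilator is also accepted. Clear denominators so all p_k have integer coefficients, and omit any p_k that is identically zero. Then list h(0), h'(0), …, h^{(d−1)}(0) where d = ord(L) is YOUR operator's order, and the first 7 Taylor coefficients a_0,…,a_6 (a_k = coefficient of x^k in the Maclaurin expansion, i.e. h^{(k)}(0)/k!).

f: a_k = 3, 9/2, -27/8, 81/16, -1215/128, 5103/256, -45927/1024, …
g: a_k = 0, -9, 0, 27/2, 0, -243/40, 0, …
Sum ⇒ L₀ = lclm(L_f,L_g) in ℚ(x)⟨Dx⟩.
L = (-63 - 216·x - 324·x^2) + (18 + 198·x + 648·x^2 + 648·x^3)·Dx + (-7 - 24·x - 36·x^2)·Dx^2 + (2 + 22·x + 72·x^2 + 72·x^3)·Dx^3  (order 3).
h: a_k = 3, -9/2, -27/8, 297/16, -1215/128, 17739/1280, -45927/1024, …
ICs: h(0) = 3, h′(0) = -9/2, h′′(0) = -27/4.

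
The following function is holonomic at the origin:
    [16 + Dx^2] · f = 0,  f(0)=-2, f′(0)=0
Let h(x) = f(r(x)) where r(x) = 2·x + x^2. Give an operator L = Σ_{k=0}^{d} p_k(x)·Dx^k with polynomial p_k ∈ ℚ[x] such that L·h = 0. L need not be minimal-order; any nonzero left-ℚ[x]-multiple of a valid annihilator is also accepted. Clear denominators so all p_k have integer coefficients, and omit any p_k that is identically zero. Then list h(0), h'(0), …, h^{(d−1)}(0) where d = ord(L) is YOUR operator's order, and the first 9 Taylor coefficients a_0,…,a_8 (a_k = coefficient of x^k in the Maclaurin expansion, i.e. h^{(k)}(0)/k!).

L = (64 + 192·x + 192·x^2 + 64·x^3) - Dx + (1 + x)·Dx^2  (order 2).
h: a_k = -2, 0, 64, 64, -976/3, -2048/3, 9728/45, 30208/15, 591296/315, …
ICs: h(0) = -2, h′(0) = 0.

f: a_k = -2, 0, 16, 0, -64/3, 0, 512/45, 0, -1024/315, …
h₀=f(r): pull back L_f along r ⇒ L₀.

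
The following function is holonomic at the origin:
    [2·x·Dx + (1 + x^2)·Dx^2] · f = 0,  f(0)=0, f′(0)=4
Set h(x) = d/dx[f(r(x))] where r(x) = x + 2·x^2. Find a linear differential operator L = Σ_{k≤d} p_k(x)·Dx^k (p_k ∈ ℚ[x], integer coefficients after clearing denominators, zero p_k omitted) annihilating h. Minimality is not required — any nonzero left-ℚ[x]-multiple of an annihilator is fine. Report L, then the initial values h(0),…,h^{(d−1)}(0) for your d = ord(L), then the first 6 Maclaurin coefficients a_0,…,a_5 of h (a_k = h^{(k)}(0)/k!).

f: a_k = 0, 4, 0, -4/3, 0, 4/5, …
f∘r: x↦r, Dx↦Dx/r' in L_f ⇒ L₀.
Differentiate: ansatz ord ≤ ord L₀ ⇒ L.
L = (-4 + 2·x + 16·x^2 + 48·x^3 + 48·x^4) + (1 + 4·x + x^2 + 8·x^3 + 20·x^4 + 16·x^5)·Dx  (order 1).
h: a_k = 4, 16, -4, -32, -76, -16, …
ICs: h(0) = 4.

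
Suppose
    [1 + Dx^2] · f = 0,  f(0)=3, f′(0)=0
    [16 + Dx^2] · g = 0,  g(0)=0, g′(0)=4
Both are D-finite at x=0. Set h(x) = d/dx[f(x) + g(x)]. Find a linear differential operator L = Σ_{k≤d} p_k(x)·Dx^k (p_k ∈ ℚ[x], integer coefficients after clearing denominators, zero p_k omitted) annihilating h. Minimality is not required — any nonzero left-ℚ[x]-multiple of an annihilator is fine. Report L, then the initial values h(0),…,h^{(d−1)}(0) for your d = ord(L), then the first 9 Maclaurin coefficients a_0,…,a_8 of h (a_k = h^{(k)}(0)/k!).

f: a_k = 3, 0, -3/2, 0, 1/8, 0, -1/240, 0, 1/13440, …
g: a_k = 0, 4, 0, -32/3, 0, 128/15, 0, -1024/315, 0, …
h₀=f+g: left-lcm gives L₀, ord ≤ 4.
h₀' ⇒ L via d/dx closure of L₀.
L = 16 + 17·Dx^2 + Dx^4  (order 4).
h: a_k = 4, -3, -32, 1/2, 128/3, -1/40, -1024/45, 1/1680, 2048/315, …
ICs: h(0) = 4, h′(0) = -3, h′′(0) = -64, h′′′(0) = 3.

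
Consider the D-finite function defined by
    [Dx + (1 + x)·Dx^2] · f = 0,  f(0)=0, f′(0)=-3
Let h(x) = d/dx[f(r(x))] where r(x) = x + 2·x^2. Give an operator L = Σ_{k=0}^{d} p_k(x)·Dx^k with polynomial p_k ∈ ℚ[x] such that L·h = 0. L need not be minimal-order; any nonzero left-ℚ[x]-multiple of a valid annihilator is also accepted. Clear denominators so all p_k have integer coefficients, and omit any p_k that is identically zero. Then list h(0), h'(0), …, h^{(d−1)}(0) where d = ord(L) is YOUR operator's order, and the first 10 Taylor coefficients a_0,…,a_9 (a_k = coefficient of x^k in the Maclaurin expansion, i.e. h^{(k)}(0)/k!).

L = (-3 + 4·x + 8·x^2) + (1 + 5·x + 6·x^2 + 8·x^3)·Dx  (order 1).
h: a_k = -3, -9, 15, 3, -33, 27, 39, -93, 15, 171, …
ICs: h(0) = -3.

f: a_k = 0, -3, 3/2, -1, 3/4, -3/5, 1/2, -3/7, 3/8, -1/3, …
f∘r: x↦r, Dx↦Dx/r' in L_f ⇒ L₀.
Derive L from L₀ (diff closure).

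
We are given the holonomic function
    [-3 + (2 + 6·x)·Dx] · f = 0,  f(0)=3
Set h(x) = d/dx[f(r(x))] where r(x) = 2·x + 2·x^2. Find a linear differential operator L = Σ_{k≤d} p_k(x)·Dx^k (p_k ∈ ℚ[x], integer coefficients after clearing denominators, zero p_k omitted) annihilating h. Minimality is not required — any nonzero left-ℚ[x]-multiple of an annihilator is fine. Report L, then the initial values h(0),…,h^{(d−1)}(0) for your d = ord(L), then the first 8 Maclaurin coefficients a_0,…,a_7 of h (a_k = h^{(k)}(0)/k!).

L = -1 + (-1 - 8·x - 18·x^2 - 12·x^3)·Dx  (order 1).
h: a_k = 9, -9, 81/2, -351/2, 6075/8, -26487/8, 233037/16, -1033479/16, …
ICs: h(0) = 9.

f: a_k = 3, 9/2, -27/8, 81/16, -1215/128, 5103/256, -45927/1024, 216513/2048, …
h₀=f(r): pull back L_f along r ⇒ L₀.
h=h₀': d/dx-closure on L₀ ⇒ L.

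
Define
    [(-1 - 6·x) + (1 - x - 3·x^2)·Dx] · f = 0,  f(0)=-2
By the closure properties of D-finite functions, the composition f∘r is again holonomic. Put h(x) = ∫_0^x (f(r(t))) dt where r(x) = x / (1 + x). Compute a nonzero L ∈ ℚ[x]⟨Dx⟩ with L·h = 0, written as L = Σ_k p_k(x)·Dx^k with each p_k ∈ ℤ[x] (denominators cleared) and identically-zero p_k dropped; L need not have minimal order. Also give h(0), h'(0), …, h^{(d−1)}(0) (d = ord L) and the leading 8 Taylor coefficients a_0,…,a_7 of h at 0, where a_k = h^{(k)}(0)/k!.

L = (1 + 7·x)·Dx + (-1 - 2·x + 2·x^2 + 3·x^3)·Dx^2  (order 2).
h: a_k = 0, -2, -1, -2, 0, -18/5, 3, -72/7, …
ICs: h(0) = 0, h′(0) = -2.

f: a_k = -2, -2, -8, -14, -38, -80, -194, -434, …
h₀=f(r): pull back L_f along r ⇒ L₀.
∫: right-multiply L₀ by Dx.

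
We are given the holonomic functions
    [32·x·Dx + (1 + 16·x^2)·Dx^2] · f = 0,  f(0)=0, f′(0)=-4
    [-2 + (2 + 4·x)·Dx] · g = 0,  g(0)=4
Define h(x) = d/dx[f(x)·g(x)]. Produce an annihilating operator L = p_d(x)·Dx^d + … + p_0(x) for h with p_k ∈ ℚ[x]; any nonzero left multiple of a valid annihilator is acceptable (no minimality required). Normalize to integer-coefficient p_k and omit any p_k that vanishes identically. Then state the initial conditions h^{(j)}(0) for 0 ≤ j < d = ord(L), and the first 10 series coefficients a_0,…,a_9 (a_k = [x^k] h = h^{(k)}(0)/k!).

L = (29 + 320·x - 1120·x^2 - 3072·x^3 - 768·x^4) + (38 + 300·x - 576·x^2 - 6656·x^3 - 10752·x^4 - 3072·x^5)·Dx + (3 - 20·x - 84·x^2 - 512·x^3 - 2176·x^4 - 3072·x^5 - 1024·x^6)·Dx^2  (order 2).
h: a_k = -16, -32, 280, 928/3, -12778/3, -23716/5, 1022653/15, 7555256/105, -60850925/56, -283392841/252, …
ICs: h(0) = -16, h′(0) = -32.

f: a_k = 0, -4, 0, 64/3, 0, -1024/5, 0, 16384/7, 0, -262144/9, …
g: a_k = 4, 4, -2, 2, -5/2, 7/2, -21/4, 33/4, -429/32, 715/32, …
L₀ := L_f ⊗_s L_g (sym. prod.), ord ≤ 2.
Derive L from L₀ (diff closure).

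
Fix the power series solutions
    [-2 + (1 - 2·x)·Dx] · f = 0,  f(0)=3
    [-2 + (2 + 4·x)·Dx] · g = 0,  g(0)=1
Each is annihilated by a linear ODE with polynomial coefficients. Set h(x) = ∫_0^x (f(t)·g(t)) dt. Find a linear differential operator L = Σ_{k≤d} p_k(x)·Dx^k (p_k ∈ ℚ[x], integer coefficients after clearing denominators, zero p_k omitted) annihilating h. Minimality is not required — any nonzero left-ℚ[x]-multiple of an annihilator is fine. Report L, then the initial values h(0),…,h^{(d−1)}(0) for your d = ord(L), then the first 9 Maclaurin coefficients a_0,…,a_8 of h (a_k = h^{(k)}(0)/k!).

f: a_k = 3, 6, 12, 24, 48, 96, 192, 384, 768, …
g: a_k = 1, 1, -1/2, 1/2, -5/8, 7/8, -21/16, 33/16, -429/128, …
h₀=f·g: eliminate ⇒ L₀, order ≤ 1·1.
h=∫₀ˣh₀: take L = L₀·Dx.
L = (3 + 2·x)·Dx + (-1 + 4·x^2)·Dx^2  (order 2).
h: a_k = 0, 3, 9/2, 11/2, 69/8, 537/40, 365/16, 4317/112, 8733/128, …
ICs: h(0) = 0, h′(0) = 3.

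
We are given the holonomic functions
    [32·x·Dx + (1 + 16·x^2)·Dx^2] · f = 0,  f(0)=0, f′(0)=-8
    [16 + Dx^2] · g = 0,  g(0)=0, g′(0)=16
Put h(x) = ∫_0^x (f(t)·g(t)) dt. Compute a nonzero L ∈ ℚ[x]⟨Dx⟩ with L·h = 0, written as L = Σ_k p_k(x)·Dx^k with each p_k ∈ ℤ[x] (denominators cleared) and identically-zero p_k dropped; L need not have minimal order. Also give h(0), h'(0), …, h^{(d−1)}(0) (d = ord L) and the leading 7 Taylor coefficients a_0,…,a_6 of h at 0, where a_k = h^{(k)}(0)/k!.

L = (1280 + 53248·x^2 + 360448·x^4 + 2097152·x^6 + 8388608·x^8)·Dx + (1536·x + 40960·x^3 + 393216·x^5 + 2097152·x^7)·Dx^2 + (96 + 4096·x^2 + 36864·x^4 + 262144·x^6 + 1048576·x^8)·Dx^3 + (96·x + 2560·x^3 + 24576·x^5 + 131072·x^7)·Dx^4 + (1 + 48·x^2 + 896·x^4 + 8192·x^6 + 32768·x^8)·Dx^5  (order 5).
h: a_k = 0, 0, 0, -128/3, 0, 1024/5, 0, …
ICs: h(0) = 0, h′(0) = 0, h′′(0) = 0, h′′′(0) = -256, h′′′′(0) = 0.

f: a_k = 0, -8, 0, 128/3, 0, -2048/5, 0, …
g: a_k = 0, 16, 0, -128/3, 0, 512/15, 0, …
Product ⇒ symmetric product L₀, ord ≤ 4.
h=∫₀ˣh₀: take L = L₀·Dx.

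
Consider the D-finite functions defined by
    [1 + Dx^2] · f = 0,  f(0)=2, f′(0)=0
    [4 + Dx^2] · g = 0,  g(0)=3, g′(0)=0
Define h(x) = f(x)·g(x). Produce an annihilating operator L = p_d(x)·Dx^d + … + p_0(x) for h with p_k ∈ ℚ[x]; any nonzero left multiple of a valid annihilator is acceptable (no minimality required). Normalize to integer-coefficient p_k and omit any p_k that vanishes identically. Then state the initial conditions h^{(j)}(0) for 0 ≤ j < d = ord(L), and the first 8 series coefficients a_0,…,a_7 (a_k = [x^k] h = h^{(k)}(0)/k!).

f: a_k = 2, 0, -1, 0, 1/12, 0, -1/360, 0, …
g: a_k = 3, 0, -6, 0, 2, 0, -4/15, 0, …
Product ⇒ symmetric product L₀, ord ≤ 4.
L = 9 + 10·Dx^2 + Dx^4  (order 4).
h: a_k = 6, 0, -15, 0, 41/4, 0, -73/24, 0, …
ICs: h(0) = 6, h′(0) = 0, h′′(0) = -30, h′′′(0) = 0.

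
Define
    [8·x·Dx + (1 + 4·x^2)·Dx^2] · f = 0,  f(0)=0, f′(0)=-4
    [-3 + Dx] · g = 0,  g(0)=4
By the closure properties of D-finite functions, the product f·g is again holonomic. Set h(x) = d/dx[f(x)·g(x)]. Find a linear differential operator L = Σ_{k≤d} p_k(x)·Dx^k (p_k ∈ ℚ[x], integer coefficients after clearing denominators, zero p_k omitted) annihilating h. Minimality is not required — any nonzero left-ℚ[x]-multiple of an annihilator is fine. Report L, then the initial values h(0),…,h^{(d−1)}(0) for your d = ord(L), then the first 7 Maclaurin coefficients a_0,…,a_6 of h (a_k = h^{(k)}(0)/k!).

L = (3 - 144·x + 504·x^2 - 576·x^3 + 432·x^4) + (-10 + 72·x - 240·x^2 + 288·x^3 - 288·x^4)·Dx + (3 - 8·x + 24·x^2 - 32·x^3 + 48·x^4)·Dx^2  (order 2).
h: a_k = -16, -96, -152, -32, -46, -540, -991/5, …
ICs: h(0) = -16, h′(0) = -96.

f: a_k = 0, -4, 0, 16/3, 0, -64/5, 0, …
g: a_k = 4, 12, 18, 18, 27/2, 81/10, 81/20, …
h₀=f·g: eliminate ⇒ L₀, order ≤ 2·1.
Differentiate: ansatz ord ≤ ord L₀ ⇒ L.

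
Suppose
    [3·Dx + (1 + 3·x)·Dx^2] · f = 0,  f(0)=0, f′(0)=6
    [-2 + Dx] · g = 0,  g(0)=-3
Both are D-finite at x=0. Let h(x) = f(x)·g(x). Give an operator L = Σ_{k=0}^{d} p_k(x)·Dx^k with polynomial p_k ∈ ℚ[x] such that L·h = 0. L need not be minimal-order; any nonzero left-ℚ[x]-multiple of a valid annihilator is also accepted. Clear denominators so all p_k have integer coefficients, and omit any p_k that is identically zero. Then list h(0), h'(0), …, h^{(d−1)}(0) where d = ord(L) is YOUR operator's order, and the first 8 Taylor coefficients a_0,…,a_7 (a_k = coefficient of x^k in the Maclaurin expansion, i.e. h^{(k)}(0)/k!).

L = (-2 + 12·x) + (-1 - 12·x)·Dx + (1 + 3·x)·Dx^2  (order 2).
h: a_k = 0, -18, -9, -36, 87/2, -663/5, 330, -30386/35, …
ICs: h(0) = 0, h′(0) = -18.

f: a_k = 0, 6, -9, 18, -81/2, 486/5, -243, 4374/7, …
g: a_k = -3, -6, -6, -4, -2, -4/5, -4/15, -8/105, …
Sym-product of L_f,L_g gives L₀ (≤ ord 2).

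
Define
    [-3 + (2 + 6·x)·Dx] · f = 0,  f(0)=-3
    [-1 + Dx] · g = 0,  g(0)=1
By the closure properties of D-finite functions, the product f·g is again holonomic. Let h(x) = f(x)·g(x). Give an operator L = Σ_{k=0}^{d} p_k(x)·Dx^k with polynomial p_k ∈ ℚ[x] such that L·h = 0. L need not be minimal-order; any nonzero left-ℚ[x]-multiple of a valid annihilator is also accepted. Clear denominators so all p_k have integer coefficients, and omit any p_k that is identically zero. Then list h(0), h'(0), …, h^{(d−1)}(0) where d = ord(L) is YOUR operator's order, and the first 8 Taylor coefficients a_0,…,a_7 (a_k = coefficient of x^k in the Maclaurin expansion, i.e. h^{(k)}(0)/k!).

L = (-5 - 6·x) + (2 + 6·x)·Dx  (order 1).
h: a_k = -3, -15/2, -21/8, -71/16, 671/128, -16157/1280, 88837/3072, -14933039/215040, …
ICs: h(0) = -3.

f: a_k = -3, -9/2, 27/8, -81/16, 1215/128, -5103/256, 45927/1024, -216513/2048, …
g: a_k = 1, 1, 1/2, 1/6, 1/24, 1/120, 1/720, 1/5040, …
L₀ := L_f ⊗_s L_g (sym. prod.), ord ≤ 1.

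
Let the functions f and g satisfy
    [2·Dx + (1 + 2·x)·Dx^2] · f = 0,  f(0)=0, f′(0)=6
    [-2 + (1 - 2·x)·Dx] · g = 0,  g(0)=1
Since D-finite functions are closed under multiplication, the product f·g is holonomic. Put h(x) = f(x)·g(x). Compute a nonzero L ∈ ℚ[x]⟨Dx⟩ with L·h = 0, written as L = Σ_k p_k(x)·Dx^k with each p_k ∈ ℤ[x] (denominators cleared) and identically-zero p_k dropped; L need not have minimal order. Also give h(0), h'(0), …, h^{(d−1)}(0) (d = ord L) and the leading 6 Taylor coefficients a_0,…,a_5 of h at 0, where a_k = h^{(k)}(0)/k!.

f: a_k = 0, 6, -6, 8, -12, 96/5, …
g: a_k = 1, 2, 4, 8, 16, 32, …
Sym-product of L_f,L_g gives L₀ (≤ ord 2).
L = 4 + (2 + 12·x)·Dx + (-1 + 4·x^2)·Dx^2  (order 2).
h: a_k = 0, 6, 6, 20, 28, 376/5, …
ICs: h(0) = 0, h′(0) = 6.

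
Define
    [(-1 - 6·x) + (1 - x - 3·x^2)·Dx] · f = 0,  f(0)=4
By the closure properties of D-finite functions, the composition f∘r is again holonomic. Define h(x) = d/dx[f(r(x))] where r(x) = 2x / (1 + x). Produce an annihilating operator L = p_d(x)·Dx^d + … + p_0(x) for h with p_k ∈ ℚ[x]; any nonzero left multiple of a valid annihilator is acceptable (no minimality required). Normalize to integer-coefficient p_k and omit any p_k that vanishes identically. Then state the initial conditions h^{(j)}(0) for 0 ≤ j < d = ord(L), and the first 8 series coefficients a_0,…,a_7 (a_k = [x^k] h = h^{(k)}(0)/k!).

L = (14 + 78·x + 546·x^2 + 338·x^3) + (-1 - 14·x + 182·x^3 + 169·x^4)·Dx  (order 1).
h: a_k = 8, 112, 312, 2912, 6760, 56784, 123032, 984256, …
ICs: h(0) = 8.

f: a_k = 4, 4, 16, 28, 76, 160, 388, 868, …
h₀=f(r): pull back L_f along r ⇒ L₀.
h₀' ⇒ L via d/dx closure of L₀.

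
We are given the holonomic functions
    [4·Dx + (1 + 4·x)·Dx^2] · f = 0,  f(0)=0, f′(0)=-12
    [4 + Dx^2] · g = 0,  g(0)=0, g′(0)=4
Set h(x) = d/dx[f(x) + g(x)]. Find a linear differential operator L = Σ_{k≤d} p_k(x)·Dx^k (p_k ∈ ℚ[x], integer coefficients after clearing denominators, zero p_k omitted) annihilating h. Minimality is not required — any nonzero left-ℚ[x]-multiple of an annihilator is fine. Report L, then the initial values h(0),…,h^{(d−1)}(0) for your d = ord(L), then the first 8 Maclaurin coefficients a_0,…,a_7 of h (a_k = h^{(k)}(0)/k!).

L = (400 + 128·x + 256·x^2) + (36 + 176·x + 192·x^2 + 256·x^3)·Dx + (100 + 32·x + 64·x^2)·Dx^2 + (9 + 44·x + 48·x^2 + 64·x^3)·Dx^3  (order 3).
h: a_k = -8, 48, -200, 768, -9208/3, 12288, -2211856/45, 196608, …
ICs: h(0) = -8, h′(0) = 48, h′′(0) = -400.

f: a_k = 0, -12, 24, -64, 192, -3072/5, 2048, -49152/7, …
g: a_k = 0, 4, 0, -8/3, 0, 8/15, 0, -16/315, …
h₀=f+g: left-lcm gives L₀, ord ≤ 4.
Derive L from L₀ (diff closure).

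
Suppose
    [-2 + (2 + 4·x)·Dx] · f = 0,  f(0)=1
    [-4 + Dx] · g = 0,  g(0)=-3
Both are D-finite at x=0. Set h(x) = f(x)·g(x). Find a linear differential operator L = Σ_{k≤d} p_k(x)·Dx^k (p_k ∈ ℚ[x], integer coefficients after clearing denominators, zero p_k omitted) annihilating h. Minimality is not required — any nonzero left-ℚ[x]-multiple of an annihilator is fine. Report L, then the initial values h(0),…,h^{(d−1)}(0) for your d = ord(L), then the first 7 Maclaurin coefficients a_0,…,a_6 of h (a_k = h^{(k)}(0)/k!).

L = (-5 - 8·x) + (1 + 2·x)·Dx  (order 1).
h: a_k = -3, -15, -69/2, -103/2, -449/8, -1949/40, -1643/48, …
ICs: h(0) = -3.

f: a_k = 1, 1, -1/2, 1/2, -5/8, 7/8, -21/16, …
g: a_k = -3, -12, -24, -32, -32, -128/5, -256/15, …
Sym-product of L_f,L_g gives L₀ (≤ ord 1).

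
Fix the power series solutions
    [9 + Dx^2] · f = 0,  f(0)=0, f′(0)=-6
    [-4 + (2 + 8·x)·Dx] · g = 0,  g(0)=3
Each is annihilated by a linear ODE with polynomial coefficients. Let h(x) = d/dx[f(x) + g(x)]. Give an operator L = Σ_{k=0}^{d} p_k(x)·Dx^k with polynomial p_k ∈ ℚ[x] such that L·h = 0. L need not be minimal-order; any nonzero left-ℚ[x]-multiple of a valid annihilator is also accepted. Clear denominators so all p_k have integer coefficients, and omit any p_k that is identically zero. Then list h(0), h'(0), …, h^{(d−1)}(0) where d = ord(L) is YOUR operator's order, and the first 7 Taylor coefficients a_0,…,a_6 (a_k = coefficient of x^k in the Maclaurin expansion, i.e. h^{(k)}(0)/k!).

f: a_k = 0, -6, 0, 9, 0, -81/20, 0, …
g: a_k = 3, 6, -6, 12, -30, 84, -252, …
Sum ⇒ L₀ = lclm(L_f,L_g) in ℚ(x)⟨Dx⟩.
h₀' ⇒ L via d/dx closure of L₀.
L = (-414 - 432·x - 864·x^2) + (-63 - 468·x - 1296·x^2 - 1728·x^3)·Dx + (-46 - 48·x - 96·x^2)·Dx^2 + (-7 - 52·x - 144·x^2 - 192·x^3)·Dx^3  (order 3).
h: a_k = 0, -12, 63, -120, 1599/4, -1512, 222003/40, …
ICs: h(0) = 0, h′(0) = -12, h′′(0) = 126.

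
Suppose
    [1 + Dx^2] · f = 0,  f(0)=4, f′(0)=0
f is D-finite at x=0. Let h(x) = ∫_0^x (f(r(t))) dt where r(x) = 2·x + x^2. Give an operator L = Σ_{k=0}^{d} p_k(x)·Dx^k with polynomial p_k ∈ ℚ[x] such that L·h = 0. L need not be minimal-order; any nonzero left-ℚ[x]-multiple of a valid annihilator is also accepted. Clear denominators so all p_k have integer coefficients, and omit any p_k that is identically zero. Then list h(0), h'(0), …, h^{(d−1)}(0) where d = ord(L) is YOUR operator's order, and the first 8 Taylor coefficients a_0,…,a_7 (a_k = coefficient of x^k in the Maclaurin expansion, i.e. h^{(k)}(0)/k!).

L = (4 + 12·x + 12·x^2 + 4·x^3)·Dx - Dx^2 + (1 + x)·Dx^3  (order 3).
h: a_k = 0, 4, 0, -8/3, -2, 2/15, 8/9, 164/315, …
ICs: h(0) = 0, h′(0) = 4, h′′(0) = 0.

f: a_k = 4, 0, -2, 0, 1/6, 0, -1/180, 0, …
h₀=f(r): pull back L_f along r ⇒ L₀.
∫: right-multiply L₀ by Dx.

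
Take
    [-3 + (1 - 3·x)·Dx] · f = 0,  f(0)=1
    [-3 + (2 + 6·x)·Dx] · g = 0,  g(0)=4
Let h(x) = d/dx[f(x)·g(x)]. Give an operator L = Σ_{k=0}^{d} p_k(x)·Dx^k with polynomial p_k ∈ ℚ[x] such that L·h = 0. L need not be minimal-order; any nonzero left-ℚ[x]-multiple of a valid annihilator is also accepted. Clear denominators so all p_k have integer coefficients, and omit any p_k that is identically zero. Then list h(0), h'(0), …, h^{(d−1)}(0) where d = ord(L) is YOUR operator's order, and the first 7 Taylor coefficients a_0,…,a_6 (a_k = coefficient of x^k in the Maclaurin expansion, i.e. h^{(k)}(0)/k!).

f: a_k = 1, 3, 9, 27, 81, 243, 729, …
g: a_k = 4, 6, -9/2, 27/4, -405/32, 1701/64, -15309/256, …
L₀ := L_f ⊗_s L_g (sym. prod.), ord ≤ 1.
h=h₀': d/dx-closure on L₀ ⇒ L.
L = (11 + 54·x + 27·x^2) + (-2 - 2·x + 18·x^2 + 18·x^3)·Dx  (order 1).
h: a_k = 18, 99, 1863/4, 14499/8, 443475/64, 3147093/128, 44564499/512, …
ICs: h(0) = 18.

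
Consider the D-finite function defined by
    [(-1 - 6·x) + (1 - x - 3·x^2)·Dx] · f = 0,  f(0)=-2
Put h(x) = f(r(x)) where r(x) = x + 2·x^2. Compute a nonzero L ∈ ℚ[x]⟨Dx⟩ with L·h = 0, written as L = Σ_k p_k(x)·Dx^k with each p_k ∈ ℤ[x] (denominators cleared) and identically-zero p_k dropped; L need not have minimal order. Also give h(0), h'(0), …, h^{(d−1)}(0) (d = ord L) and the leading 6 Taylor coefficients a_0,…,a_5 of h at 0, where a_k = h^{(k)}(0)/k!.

f: a_k = -2, -2, -8, -14, -38, -80, …
Substitute x→r, Dx→(1/r')Dx; clear ⇒ L₀.
L = (1 + 10·x + 36·x^2 + 48·x^3) + (-1 + x + 5·x^2 + 12·x^3 + 12·x^4)·Dx  (order 1).
h: a_k = -2, -2, -12, -46, -154, -552, …
ICs: h(0) = -2.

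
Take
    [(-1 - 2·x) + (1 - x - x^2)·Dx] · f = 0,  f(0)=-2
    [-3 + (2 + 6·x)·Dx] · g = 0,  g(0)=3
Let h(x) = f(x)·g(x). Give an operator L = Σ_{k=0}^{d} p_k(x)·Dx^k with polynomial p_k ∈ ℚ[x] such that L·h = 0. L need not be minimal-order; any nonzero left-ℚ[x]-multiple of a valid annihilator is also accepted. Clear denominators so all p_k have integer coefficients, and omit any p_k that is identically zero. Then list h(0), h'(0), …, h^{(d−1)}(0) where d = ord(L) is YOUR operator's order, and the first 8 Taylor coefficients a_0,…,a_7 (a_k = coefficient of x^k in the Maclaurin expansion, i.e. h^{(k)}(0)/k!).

f: a_k = -2, -2, -4, -6, -10, -16, -26, -42, …
g: a_k = 3, 9/2, -27/8, 81/16, -1215/128, 5103/256, -45927/1024, 216513/2048, …
f·g: L₀ = L_f ⊗_s L_g, ord ≤ 1·1.
L = (5 + 7·x + 9·x^2) + (-2 - 4·x + 8·x^2 + 6·x^3)·Dx  (order 1).
h: a_k = -6, -15, -57/4, -315/8, -2217/64, -14577/128, -30117/512, -393363/1024, …
ICs: h(0) = -6.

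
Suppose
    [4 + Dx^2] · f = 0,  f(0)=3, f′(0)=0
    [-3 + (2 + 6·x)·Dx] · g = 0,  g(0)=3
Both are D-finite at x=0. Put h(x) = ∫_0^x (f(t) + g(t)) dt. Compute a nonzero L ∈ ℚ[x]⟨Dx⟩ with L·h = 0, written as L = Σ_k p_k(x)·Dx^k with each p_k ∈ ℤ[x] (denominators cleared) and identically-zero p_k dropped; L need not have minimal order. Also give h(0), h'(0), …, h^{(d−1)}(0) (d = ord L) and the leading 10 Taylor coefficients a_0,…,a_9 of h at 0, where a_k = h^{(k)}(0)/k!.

f: a_k = 3, 0, -6, 0, 2, 0, -4/15, 0, 2/105, 0, …
g: a_k = 3, 9/2, -27/8, 81/16, -1215/128, 5103/256, -45927/1024, 216513/2048, -8444007/32768, 42220035/65536, …
Weyl lclm of L_f,L_g ⇒ L₀ (ord ≤ 3).
h=∫₀ˣh₀: take L = L₀·Dx.
L = (-516 - 1152·x - 1728·x^2)·Dx + (56 + 936·x + 3456·x^2 + 3456·x^3)·Dx^2 + (-129 - 288·x - 432·x^2)·Dx^3 + (14 + 234·x + 864·x^2 + 864·x^3)·Dx^4  (order 4).
h: a_k = 0, 6, 9/4, -25/8, 81/64, -959/640, 1701/512, -693001/107520, 216513/16384, -886555199/30965760, …
ICs: h(0) = 0, h′(0) = 6, h′′(0) = 9/2, h′′′(0) = -75/4.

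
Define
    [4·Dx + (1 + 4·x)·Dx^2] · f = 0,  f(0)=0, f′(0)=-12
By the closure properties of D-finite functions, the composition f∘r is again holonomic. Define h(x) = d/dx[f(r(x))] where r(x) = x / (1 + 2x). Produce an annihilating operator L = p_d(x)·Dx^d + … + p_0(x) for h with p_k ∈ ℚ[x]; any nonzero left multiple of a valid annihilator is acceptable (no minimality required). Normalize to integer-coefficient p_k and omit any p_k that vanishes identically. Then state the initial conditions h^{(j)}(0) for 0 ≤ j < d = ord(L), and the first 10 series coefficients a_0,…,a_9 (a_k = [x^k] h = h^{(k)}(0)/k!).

L = (8 + 24·x) + (1 + 8·x + 12·x^2)·Dx  (order 1).
h: a_k = -12, 96, -624, 3840, -23232, 139776, -839424, 5038080, -30231552, 181395456, …
ICs: h(0) = -12.

f: a_k = 0, -12, 24, -64, 192, -3072/5, 2048, -49152/7, 24576, -262144/3, …
Substitute x→r, Dx→(1/r')Dx; clear ⇒ L₀.
Differentiate: ansatz ord ≤ ord L₀ ⇒ L.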